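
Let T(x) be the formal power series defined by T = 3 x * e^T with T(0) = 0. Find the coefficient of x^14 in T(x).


Apply the Lagrange inversion formula: if T = 3 x * phi(T) with phi(t) = e^t, then
[x^n] T = 3^n * (1/n) [t^(n-1)] phi(t)^n = 3^n * (1/n) [t^(n-1)] e^(n t) = 3^n * (1/n) * n^(n-1) / (n-1)! = 3^n * n^(n-1) / n!.
When c = 1 this is the Cayley count of rooted labeled trees on n vertices, divided by n!.
For n = 14: 3^14 * 14^13 / 14! = 4782969 * 793714773254144/87178291200 = 155678889129876/3575.

155678889129876/3575


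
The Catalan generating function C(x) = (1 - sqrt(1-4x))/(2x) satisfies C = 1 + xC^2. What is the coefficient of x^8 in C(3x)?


Substituting x -> 3x scales the n-th coefficient by 3^n, so [x^8] C(3x) = 3^8 * C_8.
C_8 = C(2*8, 8)/(9) = 12870/9 = 1430.
So 3^8 * 1430 = 6561 * 1430 = 9382230.

9382230


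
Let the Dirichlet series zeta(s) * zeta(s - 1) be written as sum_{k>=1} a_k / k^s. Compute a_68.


Convolution gives a_k = sum_{d | k} d * 1 = sum_{d | k} d = sigma(k), the sum of positive divisors of k.
For k = 68, the divisors are 1, 2, 4, 17, 34, 68, so
sigma(68) = 1 + 2 + 4 + 17 + 34 + 68 = 126.

126


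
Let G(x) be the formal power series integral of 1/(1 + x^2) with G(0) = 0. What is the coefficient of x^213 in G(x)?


1/(1 + x^2) = sum_{j>=0} (-1)^j x^(2j). Integrating termwise with G(0) = 0:
G(x) = sum_{j>=0} (-1)^j x^(2j+1) / (2j+1) = arctan(x).
Only odd powers are nonzero. For x^213 write 213 = 2*106 + 1, giving
(-1)^106 / 213 = 1/213 = 1/213.

1/213


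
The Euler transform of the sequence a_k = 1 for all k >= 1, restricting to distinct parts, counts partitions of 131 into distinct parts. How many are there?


Partitions of 131 into distinct parts can be computed via generating function.
Product (1+x)(1+x^2)(1+x^3)...
The coefficient of x^131 = 5010688

5010688


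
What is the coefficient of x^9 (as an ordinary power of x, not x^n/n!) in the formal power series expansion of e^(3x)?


The exponential series is e^y = sum_{k>=0} y^k / k!. Substituting y = 3x gives
e^(3x) = sum_{k>=0} 3^k x^k / k!.
So the coefficient of x^n is a^n/n! with a = 3, n = 9:
3^9 / 9! = 19683/362880 = 243/4480

243/4480


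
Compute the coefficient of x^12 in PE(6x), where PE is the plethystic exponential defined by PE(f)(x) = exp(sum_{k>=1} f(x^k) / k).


With f(x) = 6x, the exponent is sum_{k>=1} 6 x^k / k = 6 * (-ln(1 - x)). Exponentiating:
PE(6x) = exp(-6 ln(1 - x)) = 1/(1 - x)^6.
By the negative binomial expansion, [x^n] 1/(1 - x)^6 = C(n + 5, 5).
For n = 12: C(17, 5) = 6188.

6188


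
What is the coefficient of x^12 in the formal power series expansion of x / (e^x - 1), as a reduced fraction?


The exponential generating function for Bernoulli numbers is
x / (e^x - 1) = sum_{k>=0} B_k x^k / k!.
So the coefficient of x^12 in x / (e^x - 1) is B_12 / 12!.
Computing: B_12 = -691/2730, 12! = 479001600, giving
-691/2730 / 479001600 = -691/1307674368000.

-691/1307674368000


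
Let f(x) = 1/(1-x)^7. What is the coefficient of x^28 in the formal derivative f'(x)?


Differentiate: d/dx [ 1/(1-x)^r ] = r / (1-x)^(r+1).
Here r = 7, so f'(x) = 7 / (1-x)^8.
The expansion of 1/(1-x)^(r+1) has coefficient of x^n equal to C(n+r, r).
So the coefficient of x^28 in f'(x) is
7 * C(35, 7) = 7 * 6724520 = 47071640

47071640


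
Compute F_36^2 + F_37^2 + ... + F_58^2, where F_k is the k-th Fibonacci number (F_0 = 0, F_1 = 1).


There is a standard identity sum_{k=0}^{N} F_k^2 = F_N * F_{N+1} (proved inductively from the telescoping relation F_k^2 = F_k F_{k+1} - F_{k-1} F_k). Then
sum_{k=36}^{58} F_k^2 = F_58 F_59 - F_35 F_36.
Computing: F_58 = 591286729879, F_59 = 956722026041, F_35 = 9227465, F_36 = 14930352.
Sum = 591286729879 * 956722026041 - 9227465 * 14930352 = 565697038043225070261359.

565697038043225070261359


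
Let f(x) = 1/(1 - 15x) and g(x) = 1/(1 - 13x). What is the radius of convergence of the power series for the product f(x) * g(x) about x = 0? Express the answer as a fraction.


The radius of 1/(1 - 15x) is 1/15 (nearest singularity at x = 1/15), and the radius of 1/(1 - 13x) is 1/13.
The product f(x)*g(x) = 1/((1 - 15x)(1 - 13x)) has singularities at both 1/15 and 1/13, so its radius of convergence is the distance to the nearest one:
min(1/15, 1/13) = 1/15.

1/15


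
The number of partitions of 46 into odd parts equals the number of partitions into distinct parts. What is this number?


Computing partitions of 46 into odd parts (1, 3, 5, ...):
Using the generating function prod_{k>=0} 1/(1-x^(2k+1)),
the count is 2304

2304


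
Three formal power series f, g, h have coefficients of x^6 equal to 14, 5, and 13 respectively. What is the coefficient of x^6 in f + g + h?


Series addition is componentwise:
14 + 5 + 13
= 32

32


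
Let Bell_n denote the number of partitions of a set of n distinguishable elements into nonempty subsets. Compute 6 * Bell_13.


Bell_13 can be computed from the Bell triangle or from Dobinski's identity Bell_n = (1/e) * sum_{k>=0} k^n / k!.
Computing Bell_13 = 27644437.
Then 6 * 27644437 = 165866622.

165866622


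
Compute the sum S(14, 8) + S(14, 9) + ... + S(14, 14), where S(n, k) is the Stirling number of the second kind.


By definition, S(n, k) counts partitions of an n-set into exactly k nonempty blocks.
Computing row n = 14 for k = 8..14:
S(14, k): 20912320, 5135130, 752752, 66066, 3367, 91, 1
Sum = 26869727.

26869727


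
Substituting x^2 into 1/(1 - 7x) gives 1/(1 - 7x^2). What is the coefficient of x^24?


The coefficient of x^(2m) in 1/(1 - 7x^2) is 7^m.
With n = 24 = 2*12, the coefficient is 7^12 = 13841287201.

13841287201


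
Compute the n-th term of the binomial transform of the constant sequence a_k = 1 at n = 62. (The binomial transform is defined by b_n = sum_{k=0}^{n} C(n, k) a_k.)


With a_k = 1 for all k, b_n = sum_{k=0}^{n} C(n, k) = 2^n by the binomial theorem.
For n = 62: 2^62 = 4611686018427387904.

4611686018427387904


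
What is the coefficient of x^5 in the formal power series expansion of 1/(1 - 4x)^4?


The general identity 1/(1 - c x)^r = sum_{k>=0} c^k C(k + r - 1, r - 1) x^k follows by substituting y = c x into 1/(1 - y)^r = sum_{k>=0} C(k + r - 1, r - 1) y^k.
For c = 4, r = 4, k = 5:
4^5 * C(8, 3) = 1024 * 56 = 57344.

57344


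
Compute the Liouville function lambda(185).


The Liouville function is lambda(k) = (-1)^Omega(k), where Omega(k) counts the prime factors of k with multiplicity.
Factoring: 185 = 5 * 37, so Omega(185) = 2.
lambda(185) = (-1)^2 = 1.

1


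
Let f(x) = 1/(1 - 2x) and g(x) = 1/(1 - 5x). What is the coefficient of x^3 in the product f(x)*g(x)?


The coefficient of x^n in f*g is the Cauchy product: sum_{k=0}^{n} a^k * b^(n-k).
With a=2, b=5, n=3:
sum_{k=0}^{3} 2^k * 5^(3-k)
= 203

203


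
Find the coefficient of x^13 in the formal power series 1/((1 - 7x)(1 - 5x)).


By partial fractions or Cauchy convolution:
The coefficient equals sum_{k=0}^{13} 7^k * 5^(13-k).
= 336059778612

336059778612


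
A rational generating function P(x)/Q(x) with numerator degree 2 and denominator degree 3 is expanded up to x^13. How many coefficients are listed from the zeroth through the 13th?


Expanding up to x^13 gives the coefficients for x^0, x^1, ..., x^13.
That is 13 + 1 = 14 coefficients in total.

14


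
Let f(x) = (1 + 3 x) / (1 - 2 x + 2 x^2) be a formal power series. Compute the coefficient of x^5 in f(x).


Write f(x) = sum_{k>=0} a_k x^k. Multiplying both sides by 1 - 2 x + 2 x^2 gives
(1 - 2 x + 2 x^2) sum_{k>=0} a_k x^k = 1 + 3 x.
Matching coefficients:
 x^0: a_0 = 1
 x^1: a_1 - 2 a_0 = 3  =>  a_1 = 2*1 + 3 = 5
 x^k (k >= 2): a_k = 2 a_{k-1} - 2 a_{k-2}.
Iterating: a_2 = 8, a_3 = 6, a_4 = -4, a_5 = -20.
So the coefficient of x^5 is -20.

-20


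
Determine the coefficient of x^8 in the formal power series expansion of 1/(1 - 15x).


The geometric series identity gives 1/(1 - c x) = sum_{k>=0} c^k x^k, so the coefficient of x^k is c^k.
Here c = 15 and k = 8.
Computing: 15^8 = 2562890625

2562890625


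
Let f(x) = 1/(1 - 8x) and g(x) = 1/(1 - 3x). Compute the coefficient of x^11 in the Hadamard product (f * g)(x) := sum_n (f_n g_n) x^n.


f has coefficients f_k = 8^k and g has coefficients g_k = 3^k, so the Hadamard product has coefficient (f*g)_k = 8^k * 3^k = 24^k.
For k = 11: 24^11 = 1521681143169024.

1521681143169024


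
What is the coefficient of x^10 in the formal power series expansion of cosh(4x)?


The Maclaurin series is cosh(t) = sum_{m>=0} t^(2m) / (2m)!, so substituting t = 4x, only even powers of x are nonzero, with coefficient of x^(2m) equal to 4^(2m) / (2m)!.
For x^10 the coefficient is 4^10/10! = 1048576/3628800 = 4096/14175.

4096/14175


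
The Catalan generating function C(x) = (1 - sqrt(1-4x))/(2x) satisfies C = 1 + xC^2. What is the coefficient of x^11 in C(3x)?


Substituting x -> 3x scales the n-th coefficient by 3^n, so [x^11] C(3x) = 3^11 * C_11.
C_11 = C(2*11, 11)/(12) = 705432/12 = 58786.
So 3^11 * 58786 = 177147 * 58786 = 10413763542.

10413763542


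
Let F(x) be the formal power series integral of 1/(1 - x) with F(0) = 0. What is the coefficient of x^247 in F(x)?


1/(1 - x) = sum_{k>=0} x^k. Integrating termwise and using F(0) = 0 gives
F(x) = sum_{k>=0} x^(k+1) / (k+1) = sum_{m>=1} x^m / m = -ln(1 - x).
So the coefficient of x^247 is 1/247 = 1/247.

1/247


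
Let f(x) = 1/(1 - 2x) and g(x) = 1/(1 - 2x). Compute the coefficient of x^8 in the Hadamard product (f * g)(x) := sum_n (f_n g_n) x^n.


f has coefficients f_k = 2^k and g has coefficients g_k = 2^k, so the Hadamard product has coefficient (f*g)_k = 2^k * 2^k = 4^k.
For k = 8: 4^8 = 65536.

65536


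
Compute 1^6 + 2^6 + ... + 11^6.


This power sum has a closed form given by Faulhaber's formula
sum_{k=1}^{m} k^p = (1 / (p + 1)) * sum_{j=0}^{p} C(p + 1, j) B_j m^(p + 1 - j),
but for small m direct computation is fastest:
1 + 64 + 729 + 4096 + 15625 + 46656 + 117649 + 262144 + 531441 + 1000000 + 1771561 = 3749966.

3749966


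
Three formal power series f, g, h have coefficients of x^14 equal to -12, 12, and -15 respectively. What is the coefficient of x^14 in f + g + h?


Series addition is componentwise:
-12 + 12 + -15
= -15

-15


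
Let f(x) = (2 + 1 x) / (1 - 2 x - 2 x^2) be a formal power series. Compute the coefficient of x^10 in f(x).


Write f(x) = sum_{k>=0} a_k x^k. Multiplying both sides by 1 - 2 x - 2 x^2 gives
(1 - 2 x - 2 x^2) sum_{k>=0} a_k x^k = 2 + 1 x.
Matching coefficients:
 x^0: a_0 = 2
 x^1: a_1 - 2 a_0 = 1  =>  a_1 = 2*2 + 1 = 5
 x^k (k >= 2): a_k = 2 a_{k-1} + 2 a_{k-2}.
Iterating: a_2 = 14, a_3 = 38, a_4 = 104, a_5 = 284, a_6 = 776, a_7 = 2120, a_8 = 5792, a_9 = 15824, a_10 = 43232.
So the coefficient of x^10 is 43232.

43232


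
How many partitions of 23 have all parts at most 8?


Using the generating function (1-x)^(-1)(1-x^2)^(-1)...(1-x^8)^(-1),
the coefficient of x^23 counts these restricted partitions.
Result = 764

764


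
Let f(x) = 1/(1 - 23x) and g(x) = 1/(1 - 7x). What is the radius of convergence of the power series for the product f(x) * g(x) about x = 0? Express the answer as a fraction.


The radius of 1/(1 - 23x) is 1/23 (nearest singularity at x = 1/23), and the radius of 1/(1 - 7x) is 1/7.
The product f(x)*g(x) = 1/((1 - 23x)(1 - 7x)) has singularities at both 1/23 and 1/7, so its radius of convergence is the distance to the nearest one:
min(1/23, 1/7) = 1/23.

1/23


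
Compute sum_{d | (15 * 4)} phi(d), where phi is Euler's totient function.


First, 15 * 4 = 60. One classical identity is sum_{d | n} phi(d) = n (each k in [1, n] has a unique gcd with n, and among the k's with gcd(k, n) = n/d there are phi(d) of them). So the sum equals 60. We also verify directly:
Divisors of 60: 1, 2, 3, 4, 5, 6, 10, 12, 15, 20, 30, 60.
phi values: 1, 1, 2, 2, 4, 2, 4, 4, 8, 8, 8, 16.
Sum = 60.

60


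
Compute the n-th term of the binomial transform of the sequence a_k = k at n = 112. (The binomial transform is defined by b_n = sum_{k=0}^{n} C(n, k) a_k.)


With a_k = k, b_n = sum_{k=0}^{n} C(n, k) k. Using k * C(n, k) = n * C(n-1, k-1) gives b_n = n * sum_{k>=1} C(n-1, k-1) = n * 2^(n-1).
For n = 112: 112 * 2^111 = 112 * 2596148429267413814265248164610048 = 290768624077950347197707794436325376.

290768624077950347197707794436325376


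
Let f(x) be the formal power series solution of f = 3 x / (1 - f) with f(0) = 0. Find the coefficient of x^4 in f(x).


Apply Lagrange inversion: f = 3 x * phi(f) with phi(t) = 1/(1 - t), so
[x^n] f = 3^n * (1/n) [t^(n-1)] phi(t)^n = 3^n * (1/n) [t^(n-1)] (1 - t)^(-n) = 3^n * (1/n) C(2n - 2, n - 1) = 3^n * C_{n-1}.
For n = 4: C_3 = C(6, 3) / 4 = 20/4 = 5.
With the 3^4 = 81 factor, the coefficient is 81 * 5 = 405.

405


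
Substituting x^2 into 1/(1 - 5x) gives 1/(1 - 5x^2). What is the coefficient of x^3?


Since 1/(1 - 5x^2) only has even powers of x,
the coefficient of x^3 (odd) is 0.

0


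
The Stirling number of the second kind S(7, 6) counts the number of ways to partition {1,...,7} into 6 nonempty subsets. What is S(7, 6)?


Using the explicit formula S(n,k) = (1/k!) sum_{j=0}^{k} (-1)^(k-j) C(k,j) j^n:
S(7, 6) = 21
Equivalently, S(n,k) is n! times the coefficient of x^n in the EGF (e^x - 1)^k / k!.

21


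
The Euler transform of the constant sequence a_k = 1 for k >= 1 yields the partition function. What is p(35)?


The Euler transform converts the sequence a_k = 1 into the number of integer partitions.
Using the recurrence or dynamic programming:
p(35) = 14883

14883


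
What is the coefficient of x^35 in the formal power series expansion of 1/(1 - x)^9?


The negative binomial / multiset identity is
1/(1 - x)^r = sum_{k>=0} C(k + r - 1, r - 1) x^k.
Here r = 9 and k = 35, so the coefficient is
C(35 + 8, 8) = C(43, 8)
= 145008513

145008513


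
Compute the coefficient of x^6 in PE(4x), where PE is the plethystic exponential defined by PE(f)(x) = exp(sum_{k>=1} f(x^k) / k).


With f(x) = 4x, the exponent is sum_{k>=1} 4 x^k / k = 4 * (-ln(1 - x)). Exponentiating:
PE(4x) = exp(-4 ln(1 - x)) = 1/(1 - x)^4.
By the negative binomial expansion, [x^n] 1/(1 - x)^4 = C(n + 3, 3).
For n = 6: C(9, 3) = 84.

84


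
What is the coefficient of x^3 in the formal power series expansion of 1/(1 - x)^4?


The expansion 1/(1 - x)^r = sum_{k>=0} C(k + r - 1, r - 1) x^k follows from the multiset / negative-binomial theorem (or from repeated differentiation of the geometric series).
For r = 4 and k = 3:
C(6, 3) = 720 / (6 * 6) = 20.

20


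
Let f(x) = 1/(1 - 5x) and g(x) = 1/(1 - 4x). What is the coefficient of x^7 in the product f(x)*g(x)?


The coefficient of x^n in f*g is the Cauchy product: sum_{k=0}^{n} a^k * b^(n-k).
With a=5, b=4, n=7:
sum_{k=0}^{7} 5^k * 4^(7-k)
= 325089

325089


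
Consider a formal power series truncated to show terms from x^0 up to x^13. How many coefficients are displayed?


From x^0 to x^13 inclusive, the count is 13 - 0 + 1 = 14.

14


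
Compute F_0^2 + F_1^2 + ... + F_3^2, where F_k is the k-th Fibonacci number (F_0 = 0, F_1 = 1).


There is a standard identity sum_{k=0}^{N} F_k^2 = F_N * F_{N+1} (proved inductively from the telescoping relation F_k^2 = F_k F_{k+1} - F_{k-1} F_k). Then
sum_{k=0}^{3} F_k^2 = F_3 F_4 - F_0 F_0.
Computing: F_3 = 2, F_4 = 3.
Sum = 2 * 3 = 6.

6


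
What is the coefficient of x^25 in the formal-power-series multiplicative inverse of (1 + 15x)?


The inverse is 1/(1 + 15x). Apply the geometric identity 1/(1 - y) = sum_{k>=0} y^k with y = -15x:
1/(1 + 15x) = sum_{k>=0} (-15)^k x^k.
So the coefficient of x^25 is (-15)^25 = -252511682940423488616943359375.

-252511682940423488616943359375


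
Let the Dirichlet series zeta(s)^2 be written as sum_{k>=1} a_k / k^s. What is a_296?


The Dirichlet convolution of the constant function 1 with itself gives (1 * 1)(k) = sum_{d | k} 1 = d(k), the number of positive divisors of k.
Since zeta(s) = sum_{k>=1} 1/k^s, we have zeta(s)^2 = sum_{k>=1} d(k)/k^s, so a_k = d(k).
For k = 296: the divisors are 1, 2, 4, 8, 37, 74, 148, 296.
Count = 8.

8


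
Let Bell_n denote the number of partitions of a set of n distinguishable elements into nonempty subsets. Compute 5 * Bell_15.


Bell_15 can be computed from the Bell triangle or from Dobinski's identity Bell_n = (1/e) * sum_{k>=0} k^n / k!.
Computing Bell_15 = 1382958545.
Then 5 * 1382958545 = 6914792725.

6914792725


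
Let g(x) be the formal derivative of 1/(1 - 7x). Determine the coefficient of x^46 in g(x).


Differentiate termwise: d/dx sum_{k>=0} 7^k x^k = sum_{k>=1} k 7^k x^(k-1) = sum_{j>=0} (j+1) 7^(j+1) x^j.
Equivalently, d/dx [1/(1 - 7x)] = 7/(1 - 7x)^2.
For j = 46: 47 * 7^47 = 47 * 5243338316756303634461458718861951455543 = 246436900887546270819688559786511718410521.

246436900887546270819688559786511718410521


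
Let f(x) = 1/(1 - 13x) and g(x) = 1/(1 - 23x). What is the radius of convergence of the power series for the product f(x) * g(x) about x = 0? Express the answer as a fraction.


The radius of 1/(1 - 13x) is 1/13 (nearest singularity at x = 1/13), and the radius of 1/(1 - 23x) is 1/23.
The product f(x)*g(x) = 1/((1 - 13x)(1 - 23x)) has singularities at both 1/13 and 1/23, so its radius of convergence is the distance to the nearest one:
min(1/13, 1/23) = 1/23.

1/23


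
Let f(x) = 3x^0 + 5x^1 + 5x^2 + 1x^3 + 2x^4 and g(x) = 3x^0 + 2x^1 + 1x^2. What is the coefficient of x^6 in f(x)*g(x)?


Cauchy product at x^6:
2*1
= 2

2


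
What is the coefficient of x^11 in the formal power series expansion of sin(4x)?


The Maclaurin series is sin(t) = sum_{k>=0} (-1)^k t^(2k+1) / (2k+1)!, so substituting t = 4x, only odd powers of x are nonzero, with coefficient of x^(2k+1) equal to (-1)^k 4^(2k+1) / (2k+1)!.
Write 11 = 2*5 + 1, giving the coefficient (-1)^5 * 4^11 / 11! = -4194304/39916800 = -16384/155925.

-16384/155925


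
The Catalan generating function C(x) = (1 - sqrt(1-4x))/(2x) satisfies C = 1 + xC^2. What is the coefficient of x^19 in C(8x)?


Substituting x -> 8x scales the n-th coefficient by 8^n, so [x^19] C(8x) = 8^19 * C_19.
C_19 = C(2*19, 19)/(20) = 35345263800/20 = 1767263190.
So 8^19 * 1767263190 = 144115188075855872 * 1767263190 = 254689467006387010330951680.

254689467006387010330951680


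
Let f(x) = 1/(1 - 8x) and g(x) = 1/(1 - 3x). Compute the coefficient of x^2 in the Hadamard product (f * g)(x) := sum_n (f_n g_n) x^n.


f has coefficients f_k = 8^k and g has coefficients g_k = 3^k, so the Hadamard product has coefficient (f*g)_k = 8^k * 3^k = 24^k.
For k = 2: 24^2 = 576.

576


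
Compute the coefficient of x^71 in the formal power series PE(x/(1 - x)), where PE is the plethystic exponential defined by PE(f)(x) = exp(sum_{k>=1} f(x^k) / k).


For f(x) = x/(1 - x) we have
sum_{k>=1} f(x^k) / k = sum_{k>=1} (1/k) * x^k / (1 - x^k) = sum_{k, m >= 1} x^(k m) / k,
which after exponentiating simplifies to
PE(x/(1 - x)) = prod_{k>=1} 1 / (1 - x^k).
This is the generating function for the partition function p(n), so the coefficient of x^71 is p(71).
Computing p(71) by dynamic programming over parts 1, 2, ..., 71: p(71) = 4697205.

4697205


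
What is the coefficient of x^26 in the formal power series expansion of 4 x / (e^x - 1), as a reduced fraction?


The exponential generating function for Bernoulli numbers is
x / (e^x - 1) = sum_{k>=0} B_k x^k / k!.
So the coefficient of x^26 in 4 x / (e^x - 1) is 4 B_26 / 26!.
Computing: B_26 = 8553103/6, 26! = 403291461126605635584000000, giving
4 * 8553103/6 / 403291461126605635584000000 = 657931/46533630129992957952000000.

657931/46533630129992957952000000


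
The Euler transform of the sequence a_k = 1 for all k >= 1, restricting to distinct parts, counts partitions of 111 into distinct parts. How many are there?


Partitions of 111 into distinct parts can be computed via generating function.
Product (1+x)(1+x^2)(1+x^3)...
The coefficient of x^111 = 1087744

1087744


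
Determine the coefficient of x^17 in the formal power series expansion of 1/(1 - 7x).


The geometric series identity gives 1/(1 - c x) = sum_{k>=0} c^k x^k, so the coefficient of x^k is c^k.
Here c = 7 and k = 17.
Computing: 7^17 = 232630513987207

232630513987207


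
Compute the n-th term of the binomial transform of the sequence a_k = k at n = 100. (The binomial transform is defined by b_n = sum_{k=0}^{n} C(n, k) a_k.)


With a_k = k, b_n = sum_{k=0}^{n} C(n, k) k. Using k * C(n, k) = n * C(n-1, k-1) gives b_n = n * sum_{k>=1} C(n-1, k-1) = n * 2^(n-1).
For n = 100: 100 * 2^99 = 100 * 633825300114114700748351602688 = 63382530011411470074835160268800.

63382530011411470074835160268800


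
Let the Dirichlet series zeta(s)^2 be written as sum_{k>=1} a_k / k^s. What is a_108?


The Dirichlet convolution of the constant function 1 with itself gives (1 * 1)(k) = sum_{d | k} 1 = d(k), the number of positive divisors of k.
Since zeta(s) = sum_{k>=1} 1/k^s, we have zeta(s)^2 = sum_{k>=1} d(k)/k^s, so a_k = d(k).
For k = 108: the divisors are 1, 2, 3, 4, 6, 9, 12, 18, 27, 36, 54, 108.
Count = 12.

12


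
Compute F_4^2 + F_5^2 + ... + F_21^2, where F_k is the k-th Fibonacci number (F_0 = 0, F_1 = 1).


There is a standard identity sum_{k=0}^{N} F_k^2 = F_N * F_{N+1} (proved inductively from the telescoping relation F_k^2 = F_k F_{k+1} - F_{k-1} F_k). Then
sum_{k=4}^{21} F_k^2 = F_21 F_22 - F_3 F_4.
Computing: F_21 = 10946, F_22 = 17711, F_3 = 2, F_4 = 3.
Sum = 10946 * 17711 - 2 * 3 = 193864600.

193864600


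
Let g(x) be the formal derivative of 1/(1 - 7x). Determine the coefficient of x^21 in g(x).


Differentiate termwise: d/dx sum_{k>=0} 7^k x^k = sum_{k>=1} k 7^k x^(k-1) = sum_{j>=0} (j+1) 7^(j+1) x^j.
Equivalently, d/dx [1/(1 - 7x)] = 7/(1 - 7x)^2.
For j = 21: 22 * 7^22 = 22 * 3909821048582988049 = 86016063068825737078.

86016063068825737078


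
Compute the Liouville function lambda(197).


The Liouville function is lambda(k) = (-1)^Omega(k), where Omega(k) counts the prime factors of k with multiplicity.
Factoring: 197 = 197, so Omega(197) = 1.
lambda(197) = (-1)^1 = -1.

-1


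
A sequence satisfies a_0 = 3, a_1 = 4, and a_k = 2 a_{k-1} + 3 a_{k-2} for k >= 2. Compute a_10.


The characteristic equation is t^2 - 2 t - 3 = 0, with roots r_1 = 3 and r_2 = -1 (so c_1 = r_1 + r_2, c_2 = -r_1 r_2 as required).
One can use the closed form a_n = A r_1^n + B r_2^n, but direct iteration is more reliable:
a_0 = 3, a_1 = 4, a_2 = 17, a_3 = 46, a_4 = 143, a_5 = 424, a_6 = 1277, a_7 = 3826, a_8 = 11483, a_9 = 34444, a_10 = 103337.
So a_10 = 103337.

103337


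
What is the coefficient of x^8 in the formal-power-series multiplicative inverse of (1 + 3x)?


The inverse is 1/(1 + 3x). Apply the geometric identity 1/(1 - y) = sum_{k>=0} y^k with y = -3x:
1/(1 + 3x) = sum_{k>=0} (-3)^k x^k.
So the coefficient of x^8 is (-3)^8 = 6561.

6561


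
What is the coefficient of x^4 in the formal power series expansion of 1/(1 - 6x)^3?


The general identity 1/(1 - c x)^r = sum_{k>=0} c^k C(k + r - 1, r - 1) x^k follows by substituting y = c x into 1/(1 - y)^r = sum_{k>=0} C(k + r - 1, r - 1) y^k.
For c = 6, r = 3, k = 4:
6^4 * C(6, 2) = 1296 * 15 = 19440.

19440


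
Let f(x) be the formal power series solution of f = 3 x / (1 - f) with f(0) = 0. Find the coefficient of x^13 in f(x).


Apply Lagrange inversion: f = 3 x * phi(f) with phi(t) = 1/(1 - t), so
[x^n] f = 3^n * (1/n) [t^(n-1)] phi(t)^n = 3^n * (1/n) [t^(n-1)] (1 - t)^(-n) = 3^n * (1/n) C(2n - 2, n - 1) = 3^n * C_{n-1}.
For n = 13: C_12 = C(24, 12) / 13 = 2704156/13 = 208012.
With the 3^13 = 1594323 factor, the coefficient is 1594323 * 208012 = 331638315876.

331638315876


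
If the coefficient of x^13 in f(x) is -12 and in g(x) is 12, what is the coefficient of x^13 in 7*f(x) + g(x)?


Scalar multiplication scales coefficients: 7 * -12 = -84.
Then add the g coefficient: -84 + 12
= -72

-72


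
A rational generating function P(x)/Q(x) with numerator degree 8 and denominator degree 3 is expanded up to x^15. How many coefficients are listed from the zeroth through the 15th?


Expanding up to x^15 gives the coefficients for x^0, x^1, ..., x^15.
That is 15 + 1 = 16 coefficients in total.

16


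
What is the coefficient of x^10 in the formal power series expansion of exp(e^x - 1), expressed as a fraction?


exp(e^x - 1) is the exponential generating function for the Bell numbers Bell_k: exp(e^x - 1) = sum_{k>=0} Bell_k x^k / k!.
So the coefficient of x^10 in exp(e^x - 1) is Bell_10 / 10!.
Computing: Bell_10 = 115975 and 10! = 3628800, giving
115975/3628800 = 4639/145152.

4639/145152


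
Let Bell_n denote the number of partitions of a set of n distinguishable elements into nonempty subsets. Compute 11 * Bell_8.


Bell_8 can be computed from the Bell triangle or from Dobinski's identity Bell_n = (1/e) * sum_{k>=0} k^n / k!.
Computing Bell_8 = 4140.
Then 11 * 4140 = 45540.

45540


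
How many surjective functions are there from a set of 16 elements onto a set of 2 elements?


By inclusion-exclusion on which target elements are missed, the number of surjections from an n-set onto a k-set is
surj(n, k) = sum_{j=0}^{k} (-1)^j C(k, j) (k - j)^n.
Equivalently surj(n, k) = k! * S(n, k), where S(n, k) is the Stirling number of the second kind.
For n = 16, k = 2:
S(16, 2) = 32767, so
surj = 2! * 32767 = 2 * 32767 = 65534.

65534


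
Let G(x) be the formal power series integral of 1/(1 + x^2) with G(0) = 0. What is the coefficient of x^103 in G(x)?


1/(1 + x^2) = sum_{j>=0} (-1)^j x^(2j). Integrating termwise with G(0) = 0:
G(x) = sum_{j>=0} (-1)^j x^(2j+1) / (2j+1) = arctan(x).
Only odd powers are nonzero. For x^103 write 103 = 2*51 + 1, giving
(-1)^51 / 103 = -1/103 = -1/103.

-1/103


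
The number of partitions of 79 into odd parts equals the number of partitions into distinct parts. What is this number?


Computing partitions of 79 into odd parts (1, 3, 5, ...):
Using the generating function prod_{k>=0} 1/(1-x^(2k+1)),
the count is 70488

70488


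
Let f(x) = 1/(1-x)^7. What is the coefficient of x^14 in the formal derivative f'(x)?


Differentiate: d/dx [ 1/(1-x)^r ] = r / (1-x)^(r+1).
Here r = 7, so f'(x) = 7 / (1-x)^8.
The expansion of 1/(1-x)^(r+1) has coefficient of x^n equal to C(n+r, r).
So the coefficient of x^14 in f'(x) is
7 * C(21, 7) = 7 * 116280 = 813960

813960


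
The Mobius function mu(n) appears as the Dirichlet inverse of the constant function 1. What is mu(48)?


48 has a squared prime factor, so mu(48) = 0.
Factorization reveals a repeated prime.

0


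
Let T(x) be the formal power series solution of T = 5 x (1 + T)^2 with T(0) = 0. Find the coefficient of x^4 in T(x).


Apply the Lagrange inversion formula: if T = 5 x * phi(T) with phi(t) = (1 + t)^2, then [x^n] T = 5^n * (1/n) [t^(n-1)] phi(t)^n = 5^n * (1/n) [t^(n-1)] (1 + t)^(2n) = 5^n * (1/n) C(2n, n-1).
Using the identity C(2n, n-1) = C(2n, n) * n / (n+1), the unscaled factor equals C(2n, n) / (n+1) = C_n, the n-th Catalan number.
For n = 4: C_4 = C(8, 4) / 5 = 70/5 = 14.
With the 5^4 = 625 factor, the coefficient is 625 * 14 = 8750.

8750


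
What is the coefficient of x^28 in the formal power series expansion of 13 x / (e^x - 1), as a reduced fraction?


The exponential generating function for Bernoulli numbers is
x / (e^x - 1) = sum_{k>=0} B_k x^k / k!.
So the coefficient of x^28 in 13 x / (e^x - 1) is 13 B_28 / 28!.
Computing: B_28 = -23749461029/870, 28! = 304888344611713860501504000000, giving
13 * -23749461029/870 / 304888344611713860501504000000 = -3392780147/2914866591342758886113280000000.

-3392780147/2914866591342758886113280000000


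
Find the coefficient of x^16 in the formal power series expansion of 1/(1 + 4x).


Write 1/(1 + c x) = 1/(1 - (-c) x) and apply the geometric-series identity
1/(1 - y) = sum_{k>=0} y^k to get 1/(1 + c x) = sum_{k>=0} (-c)^k x^k.
So the coefficient of x^k is (-c)^k = (-1)^k * c^k.
Here c = 4 and k = 16:
(-4)^16 = 1 * 4294967296 = 4294967296

4294967296


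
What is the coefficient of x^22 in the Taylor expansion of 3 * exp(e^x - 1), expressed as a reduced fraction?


exp(e^x - 1) = sum_{k>=0} Bell_k x^k / k!, where Bell_k is the k-th Bell number.
So the coefficient of x^22 is 3 * Bell_22 / 22!.
Computing: Bell_22 = 4506715738447323 and 22! = 1124000727777607680000, giving
3 * 4506715738447323/1124000727777607680000 = 88366975263673/7346409985474560000.

88366975263673/7346409985474560000


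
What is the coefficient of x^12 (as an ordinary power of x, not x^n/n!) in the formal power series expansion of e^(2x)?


The exponential series is e^y = sum_{k>=0} y^k / k!. Substituting y = 2x gives
e^(2x) = sum_{k>=0} 2^k x^k / k!.
So the coefficient of x^n is a^n/n! with a = 2, n = 12:
2^12 / 12! = 4096/479001600 = 4/467775

4/467775


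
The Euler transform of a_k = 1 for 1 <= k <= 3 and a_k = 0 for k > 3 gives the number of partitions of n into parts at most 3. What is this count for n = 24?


Partitions of 24 into parts at most 3:
Using generating function (1-x)^(-1)(1-x^2)^(-1)(1-x^3)^(-1),
the coefficient of x^24 = 61

61


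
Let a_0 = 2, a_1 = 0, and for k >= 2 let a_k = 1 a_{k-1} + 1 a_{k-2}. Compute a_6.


Iterating the recurrence forward:
a_0 = 2
a_1 = 0
a_2 = 1*0 + 1*2 = 2
a_3 = 1*2 + 1*0 = 2
a_4 = 1*2 + 1*2 = 4
a_5 = 1*4 + 1*2 = 6
a_6 = 1*6 + 1*4 = 10
So a_6 = 10.

10


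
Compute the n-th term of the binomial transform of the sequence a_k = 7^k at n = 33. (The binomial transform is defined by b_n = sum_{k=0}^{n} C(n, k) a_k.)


With a_k = 7^k, b_n = sum_{k=0}^{n} C(n, k) 7^k = (1 + 7)^n by the binomial theorem.
For n = 33: (1 + 7)^33 = 8^33 = 633825300114114700748351602688.

633825300114114700748351602688


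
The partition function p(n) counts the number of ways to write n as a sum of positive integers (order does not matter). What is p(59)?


Using the generating function prod_{k>=1} 1/(1-x^k), we compute p(59).
By dynamic programming over parts 1 through 59:
p(59) = 831820

831820


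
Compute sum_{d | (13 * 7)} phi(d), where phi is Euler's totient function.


First, 13 * 7 = 91. One classical identity is sum_{d | n} phi(d) = n (each k in [1, n] has a unique gcd with n, and among the k's with gcd(k, n) = n/d there are phi(d) of them). So the sum equals 91. We also verify directly:
Divisors of 91: 1, 7, 13, 91.
phi values: 1, 6, 12, 72.
Sum = 91.

91


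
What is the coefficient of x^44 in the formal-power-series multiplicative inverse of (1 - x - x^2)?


Let the inverse be f(x) = sum_{k>=0} a_k x^k. From f(x) * (1 - x - x^2) = 1 and matching coefficients:
 x^0: a_0 = 1.
 x^1: a_1 - a_0 = 0, so a_1 = 1.
 x^k (k >= 2): a_k - a_{k-1} - a_{k-2} = 0, i.e. a_k = a_{k-1} + a_{k-2}.
This is the Fibonacci-type recurrence shifted so that a_0 = a_1 = 1.
Iterating: a_0=1, a_1=1, a_2=2, a_3=3, a_4=5, a_5=8, a_6=13, a_7=21, a_8=34, a_9=55, ...
a_44 = 1134903170.

1134903170


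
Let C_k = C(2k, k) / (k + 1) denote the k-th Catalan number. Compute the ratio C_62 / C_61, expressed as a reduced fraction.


Using C_k = (2k)! / (k! (k+1)!), the ratio C_{k+1}/C_k simplifies to
C_{k+1}/C_k = [(2k+2)! / ((k+1)! (k+2)!)] * [k! (k+1)! / (2k)!]
 = (2k+2)(2k+1) / ((k+1)(k+2)) = 2(2k+1) / (k+2).
For k = 61: 2(2*61 + 1) / (61 + 2) = 246/63 = 82/21.

82/21


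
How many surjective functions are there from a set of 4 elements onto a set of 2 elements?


By inclusion-exclusion on which target elements are missed, the number of surjections from an n-set onto a k-set is
surj(n, k) = sum_{j=0}^{k} (-1)^j C(k, j) (k - j)^n.
Equivalently surj(n, k) = k! * S(n, k), where S(n, k) is the Stirling number of the second kind.
For n = 4, k = 2:
S(4, 2) = 7, so
surj = 2! * 7 = 2 * 7 = 14.

14


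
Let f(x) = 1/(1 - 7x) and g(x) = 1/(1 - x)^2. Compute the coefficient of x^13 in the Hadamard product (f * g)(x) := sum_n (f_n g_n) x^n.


f has coefficients f_k = 7^k. For g = 1/(1 - x)^2 the coefficient is g_k = C(k + 1, 1) = k + 1. The Hadamard coefficient is (f * g)_k = 7^k * (k + 1).
For k = 13: 7^13 * 14 = 96889010407 * 14 = 1356446145698.

1356446145698


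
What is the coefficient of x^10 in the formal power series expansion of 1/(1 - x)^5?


The expansion 1/(1 - x)^r = sum_{k>=0} C(k + r - 1, r - 1) x^k follows from the multiset / negative-binomial theorem (or from repeated differentiation of the geometric series).
For r = 5 and k = 10:
C(14, 4) = 87178291200 / (24 * 3628800) = 1001.

1001


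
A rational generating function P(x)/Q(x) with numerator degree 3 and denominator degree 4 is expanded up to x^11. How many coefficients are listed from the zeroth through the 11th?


Expanding up to x^11 gives the coefficients for x^0, x^1, ..., x^11.
That is 11 + 1 = 12 coefficients in total.

12


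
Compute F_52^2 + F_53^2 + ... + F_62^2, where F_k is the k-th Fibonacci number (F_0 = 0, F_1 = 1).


There is a standard identity sum_{k=0}^{N} F_k^2 = F_N * F_{N+1} (proved inductively from the telescoping relation F_k^2 = F_k F_{k+1} - F_{k-1} F_k). Then
sum_{k=52}^{62} F_k^2 = F_62 F_63 - F_51 F_52.
Computing: F_62 = 4052739537881, F_63 = 6557470319842, F_51 = 20365011074, F_52 = 32951280099.
Sum = 4052739537881 * 6557470319842 - 20365011074 * 32951280099 = 26575048180520721734118476.

26575048180520721734118476


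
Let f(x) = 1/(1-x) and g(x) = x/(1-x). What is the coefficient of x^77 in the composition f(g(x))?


First simplify the composition: f(g(x)) = 1/(1 - x/(1-x)) = (1-x)/((1-x) - x) = (1-x)/(1-2x).
Now extract the coefficient. Write (1-x)/(1-2x) = 1/(1-2x) - x/(1-2x).
The coefficient of x^n in 1/(1-2x) is 2^n, and in x/(1-2x) is 2^(n-1) (for n >= 1).
So the coefficient of x^77 is 2^77 - 2^76 = 151115727451828646838272 - 75557863725914323419136 = 75557863725914323419136.

75557863725914323419136


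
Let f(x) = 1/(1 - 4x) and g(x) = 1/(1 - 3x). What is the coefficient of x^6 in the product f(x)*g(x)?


The coefficient of x^n in f*g is the Cauchy product: sum_{k=0}^{n} a^k * b^(n-k).
With a=4, b=3, n=6:
sum_{k=0}^{6} 4^k * 3^(6-k)
= 14197

14197


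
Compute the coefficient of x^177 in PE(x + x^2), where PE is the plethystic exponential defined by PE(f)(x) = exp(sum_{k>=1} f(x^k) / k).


With f(x) = x + x^2, the exponent is sum_{k>=1} (x^k + x^(2k)) / k = -ln(1 - x) - ln(1 - x^2). Exponentiating:
PE(x + x^2) = 1 / ((1 - x)(1 - x^2)).
This is the generating function for partitions of n into parts of size 1 or 2. The number of 2's can be any j in 0..88, and the rest are 1's, so
[x^177] = floor(177/2) + 1 = 89.

89


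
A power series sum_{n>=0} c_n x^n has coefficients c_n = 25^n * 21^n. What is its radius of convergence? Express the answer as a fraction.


By the root test (Cauchy-Hadamard), the radius is R = 1 / limsup_n |c_n|^(1/n).
Here |c_n|^(1/n) = (25^n * 21^n)^(1/n) = 25 * 21 = 525 for all n.
So R = 1/525 = 1/525.

1/525


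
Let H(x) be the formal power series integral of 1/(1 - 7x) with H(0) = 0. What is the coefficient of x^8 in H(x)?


1/(1 - 7x) = sum_{k>=0} 7^k x^k. Integrating termwise with H(0) = 0:
H(x) = sum_{k>=0} 7^k x^(k+1) / (k+1) = sum_{m>=1} 7^(m-1) x^m / m.
For m = 8: 7^7/8 = 823543/8 = 823543/8.

823543/8


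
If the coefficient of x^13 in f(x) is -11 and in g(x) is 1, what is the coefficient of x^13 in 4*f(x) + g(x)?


Scalar multiplication scales coefficients: 4 * -11 = -44.
Then add the g coefficient: -44 + 1
= -43

-43


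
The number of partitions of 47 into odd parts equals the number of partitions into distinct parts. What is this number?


Computing partitions of 47 into odd parts (1, 3, 5, ...):
Using the generating function prod_{k>=0} 1/(1-x^(2k+1)),
the count is 2590

2590


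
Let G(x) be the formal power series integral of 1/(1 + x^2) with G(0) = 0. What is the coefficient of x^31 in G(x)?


1/(1 + x^2) = sum_{j>=0} (-1)^j x^(2j). Integrating termwise with G(0) = 0:
G(x) = sum_{j>=0} (-1)^j x^(2j+1) / (2j+1) = arctan(x).
Only odd powers are nonzero. For x^31 write 31 = 2*15 + 1, giving
(-1)^15 / 31 = -1/31 = -1/31.

-1/31


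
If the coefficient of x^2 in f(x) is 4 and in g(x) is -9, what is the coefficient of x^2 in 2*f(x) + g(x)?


Scalar multiplication scales coefficients: 2 * 4 = 8.
Then add the g coefficient: 8 + -9
= -1

-1


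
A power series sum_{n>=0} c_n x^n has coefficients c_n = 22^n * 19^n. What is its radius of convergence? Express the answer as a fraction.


By the root test (Cauchy-Hadamard), the radius is R = 1 / limsup_n |c_n|^(1/n).
Here |c_n|^(1/n) = (22^n * 19^n)^(1/n) = 22 * 19 = 418 for all n.
So R = 1/418 = 1/418.

1/418


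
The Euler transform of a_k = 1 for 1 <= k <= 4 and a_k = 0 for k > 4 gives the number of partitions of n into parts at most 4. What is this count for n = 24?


Partitions of 24 into parts at most 4:
Using generating function (1-x)^(-1)(1-x^2)^(-1)...(1-x^4)^(-1),
the coefficient of x^24 = 169

169


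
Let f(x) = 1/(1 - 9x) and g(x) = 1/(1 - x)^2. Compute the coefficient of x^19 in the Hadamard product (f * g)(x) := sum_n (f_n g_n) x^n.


f has coefficients f_k = 9^k. For g = 1/(1 - x)^2 the coefficient is g_k = C(k + 1, 1) = k + 1. The Hadamard coefficient is (f * g)_k = 9^k * (k + 1).
For k = 19: 9^19 * 20 = 1350851717672992089 * 20 = 27017034353459841780.

27017034353459841780


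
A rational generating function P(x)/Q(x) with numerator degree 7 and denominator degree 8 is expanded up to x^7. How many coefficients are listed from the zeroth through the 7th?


Expanding up to x^7 gives the coefficients for x^0, x^1, ..., x^7.
That is 7 + 1 = 8 coefficients in total.

8


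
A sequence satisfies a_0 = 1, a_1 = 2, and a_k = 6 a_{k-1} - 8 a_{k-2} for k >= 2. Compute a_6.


The characteristic equation is t^2 - 6 t + 8 = 0, with roots r_1 = 4 and r_2 = 2 (so c_1 = r_1 + r_2, c_2 = -r_1 r_2 as required).
One can use the closed form a_n = A r_1^n + B r_2^n, but direct iteration is more reliable:
a_0 = 1, a_1 = 2, a_2 = 4, a_3 = 8, a_4 = 16, a_5 = 32, a_6 = 64.
So a_6 = 64.

64


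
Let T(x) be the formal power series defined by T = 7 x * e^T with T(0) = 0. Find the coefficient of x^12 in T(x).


Apply the Lagrange inversion formula: if T = 7 x * phi(T) with phi(t) = e^t, then
[x^n] T = 7^n * (1/n) [t^(n-1)] phi(t)^n = 7^n * (1/n) [t^(n-1)] e^(n t) = 7^n * (1/n) * n^(n-1) / (n-1)! = 7^n * n^(n-1) / n!.
When c = 1 this is the Cayley count of rooted labeled trees on n vertices, divided by n!.
For n = 12: 7^12 * 12^11 / 12! = 13841287201 * 743008370688/479001600 = 5904266017370112/275.

5904266017370112/275


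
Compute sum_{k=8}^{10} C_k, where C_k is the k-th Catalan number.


C_8 through C_10: 1430, 4862, 16796
Sum = 1430 + 4862 + 16796
= 23088

23088


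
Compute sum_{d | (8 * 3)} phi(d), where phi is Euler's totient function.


First, 8 * 3 = 24. One classical identity is sum_{d | n} phi(d) = n (each k in [1, n] has a unique gcd with n, and among the k's with gcd(k, n) = n/d there are phi(d) of them). So the sum equals 24. We also verify directly:
Divisors of 24: 1, 2, 3, 4, 6, 8, 12, 24.
phi values: 1, 1, 2, 2, 2, 4, 4, 8.
Sum = 24.

24


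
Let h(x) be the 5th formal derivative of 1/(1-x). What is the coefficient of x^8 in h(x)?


Differentiating 5 times: d^5/dx^5 [1/(1-x)] = 5!/(1-x)^6.
The expansion 1/(1-x)^6 = sum_{k>=0} C(k+5, 5) x^k, so the coefficient of x^n in 5!/(1-x)^6 is 5! * C(n+5, 5).
For n = 8: 120 * C(13, 5) = 120 * 1287 = 154440

154440


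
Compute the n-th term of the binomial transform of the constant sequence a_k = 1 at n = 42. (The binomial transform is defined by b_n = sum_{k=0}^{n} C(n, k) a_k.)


With a_k = 1 for all k, b_n = sum_{k=0}^{n} C(n, k) = 2^n by the binomial theorem.
For n = 42: 2^42 = 4398046511104.

4398046511104


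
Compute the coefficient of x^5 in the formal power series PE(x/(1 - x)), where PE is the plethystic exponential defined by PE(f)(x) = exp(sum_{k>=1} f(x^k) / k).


For f(x) = x/(1 - x) we have
sum_{k>=1} f(x^k) / k = sum_{k>=1} (1/k) * x^k / (1 - x^k) = sum_{k, m >= 1} x^(k m) / k,
which after exponentiating simplifies to
PE(x/(1 - x)) = prod_{k>=1} 1 / (1 - x^k).
This is the generating function for the partition function p(n), so the coefficient of x^5 is p(5).
Computing p(5) by dynamic programming over parts 1, 2, ..., 5: p(5) = 7.

7
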